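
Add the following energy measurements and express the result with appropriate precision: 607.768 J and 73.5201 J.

607.768 J + 73.5201 J = 681.2881 J.
Addition/subtraction keeps the fewest decimal places: 607.768 → 3 decimal places, 73.5201 → 4 decimal places; limit is 3.
Rounded to 3 decimal places: 681.288 J.

681.288 J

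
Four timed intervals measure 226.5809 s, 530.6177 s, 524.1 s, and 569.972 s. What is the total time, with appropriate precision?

1.8513 × 10³ s

226.5809 s + 530.6177 s + 524.1 s + 569.972 s = 1851.2706 s.
Addition/subtraction keeps the fewest decimal places: 226.5809 → 4 decimal places, 530.6177 → 4 decimal places, 524.1 → 1 decimal place, 569.972 → 3 decimal places; limit is 1.
Rounded to 1 decimal place: 1.8513 × 10³ s.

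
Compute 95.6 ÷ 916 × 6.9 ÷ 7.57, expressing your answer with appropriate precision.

95.6 ÷ 916 × 6.9 ÷ 7.57 = 0.0951295910656…
Multiplication/division keeps the fewest significant figures: 95.6 → 3 s.f., 916 → 3 s.f., 6.9 → 2 s.f., 7.57 → 3 s.f.; limit is 2.
Rounded to 2 significant figures: 0.095.

0.095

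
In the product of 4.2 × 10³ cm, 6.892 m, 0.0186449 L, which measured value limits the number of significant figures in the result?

4.2 × 10³ cm → 2 s.f.; 6.892 m → 4 s.f.; 0.0186449 L → 6 s.f.
The fewest is 2 significant figures, from 4.2 × 10³ cm.

4.2 × 10³ cm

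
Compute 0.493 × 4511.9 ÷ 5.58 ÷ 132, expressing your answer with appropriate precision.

3.02

0.493 × 4511.9 ÷ 5.58 ÷ 132 = 3.01993958401…
Multiplication/division keeps the fewest significant figures: 0.493 → 3 s.f., 4511.9 → 5 s.f., 5.58 → 3 s.f., 132 → 3 s.f.; limit is 3.
Rounded to 3 significant figures: 3.02.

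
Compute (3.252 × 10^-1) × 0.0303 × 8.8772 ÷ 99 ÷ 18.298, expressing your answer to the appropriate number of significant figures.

(3.252 × 10^-1) × 0.0303 × 8.8772 ÷ 99 ÷ 18.298 = 0.0000482870142191…
Multiplication/division keeps the fewest significant figures: 3.252 × 10^-1 → 4 s.f., 0.0303 → 3 s.f., 8.8772 → 5 s.f., 99 → 2 s.f., 18.298 → 5 s.f.; limit is 2.
Rounded to 2 significant figures: 4.8 × 10^-5.

4.8 × 10^-5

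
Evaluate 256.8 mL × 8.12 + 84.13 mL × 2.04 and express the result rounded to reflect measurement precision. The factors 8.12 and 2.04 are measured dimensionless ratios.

2.26 × 10³ mL

256.8 × 8.12 = 2085.216 → 2.09 × 10³ mL (3 s.f., last digit at the 10^1 place).
84.13 × 2.04 = 171.6252 → 172 mL (3 s.f., last digit at the 10^0 place).
Sum: 2256.8412 mL; keep the coarser place, 10^1.
Result: 2.26 × 10³ mL.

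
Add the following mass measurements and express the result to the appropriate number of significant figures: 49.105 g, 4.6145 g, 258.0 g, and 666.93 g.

49.105 g + 4.6145 g + 258.0 g + 666.93 g = 978.6495 g.
Addition/subtraction keeps the fewest decimal places: 49.105 → 3 decimal places, 4.6145 → 4 decimal places, 258.0 → 1 decimal place, 666.93 → 2 decimal places; limit is 1.
Rounded to 1 decimal place: 9.786 × 10² g.

9.786 × 10² g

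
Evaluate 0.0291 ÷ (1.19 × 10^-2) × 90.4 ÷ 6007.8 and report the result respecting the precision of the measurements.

0.0368

0.0291 ÷ (1.19 × 10^-2) × 90.4 ÷ 6007.8 = 0.0367958628573…
Multiplication/division keeps the fewest significant figures: 0.0291 → 3 s.f., 1.19 × 10^-2 → 3 s.f., 90.4 → 3 s.f., 6007.8 → 5 s.f.; limit is 3.
Rounded to 3 significant figures: 0.0368.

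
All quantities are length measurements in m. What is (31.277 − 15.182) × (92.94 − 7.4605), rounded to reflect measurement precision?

31.277 − 15.182 = 16.095, limited to 3 d.p. → 5 s.f.; 92.94 − 7.4605 = 85.4795, limited to 2 d.p. → 4 s.f.
Carrying full precision, 16.095 × 85.4795 = 1375.7925525; keep min(5, 4) = 4 s.f.
Rounded to 4 significant figures: 1376 m².

1376 m²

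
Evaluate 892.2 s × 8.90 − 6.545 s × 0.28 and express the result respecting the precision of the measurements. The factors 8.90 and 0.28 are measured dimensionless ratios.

892.2 × 8.90 = 7940.58 → 7.94 × 10^3 s (3 s.f., last digit at the 10^1 place).
6.545 × 0.28 = 1.8326 → 1.8 s (2 s.f., last digit at the 10^-1 place).
Difference: 7938.7474 s; keep the coarser place, 10^1.
Result: 7.94 × 10^3 s.

7.94 × 10^3 s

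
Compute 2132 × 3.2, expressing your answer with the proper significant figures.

2132 × 3.2 = 6822.4
Multiplication/division keeps the fewest significant figures: 2132 → 4 s.f., 3.2 → 2 s.f.; limit is 2.
Rounded to 2 significant figures: 6.8 × 10³.

6.8 × 10³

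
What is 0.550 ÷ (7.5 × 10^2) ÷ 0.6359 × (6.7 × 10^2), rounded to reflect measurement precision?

0.77

0.550 ÷ (7.5 × 10^2) ÷ 0.6359 × (6.7 × 10^2) = 0.772658174765…
Multiplication/division keeps the fewest significant figures: 0.550 → 3 s.f., 7.5 × 10^2 → 2 s.f., 0.6359 → 4 s.f., 6.7 × 10^2 → 2 s.f.; limit is 2.
Rounded to 2 significant figures: 0.77.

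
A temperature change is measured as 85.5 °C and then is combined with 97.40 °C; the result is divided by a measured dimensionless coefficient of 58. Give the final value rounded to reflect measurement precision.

3.2 °C

85.5 °C + 97.40 °C = 182.90 °C; the sum is limited to 1 decimal place (4 s.f.).
Carrying full precision, 182.90 ÷ 58 = 3.15344827586… °C; 58 has 2 s.f., so the result keeps min(4, 2) = 2 s.f.
Rounded to 2 significant figures: 3.2 °C.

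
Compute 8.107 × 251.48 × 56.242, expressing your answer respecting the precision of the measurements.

1.147 × 10^5

8.107 × 251.48 × 56.242 = 114663.285263…
Multiplication/division keeps the fewest significant figures: 8.107 → 4 s.f., 251.48 → 5 s.f., 56.242 → 5 s.f.; limit is 4.
Rounded to 4 significant figures: 1.147 × 10^5.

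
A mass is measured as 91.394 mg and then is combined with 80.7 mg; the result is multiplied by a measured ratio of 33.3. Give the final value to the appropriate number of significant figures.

5.73 × 10³ mg

91.394 mg + 80.7 mg = 172.094 mg; the sum is limited to 1 decimal place (4 s.f.).
Carrying full precision, 172.094 × 33.3 = 5730.7302 mg; 33.3 has 3 s.f., so the result keeps min(4, 3) = 3 s.f.
Rounded to 3 significant figures: 5.73 × 10³ mg.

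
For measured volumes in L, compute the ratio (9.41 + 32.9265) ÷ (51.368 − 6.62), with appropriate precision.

9.41 + 32.9265 = 42.3365, limited to 2 d.p. → 4 s.f.; 51.368 − 6.62 = 44.748, limited to 2 d.p. → 4 s.f.
Carrying full precision, 42.3365 ÷ 44.748 = 0.946109323322…; keep min(4, 4) = 4 s.f.
Rounded to 4 significant figures: 0.9461.

0.9461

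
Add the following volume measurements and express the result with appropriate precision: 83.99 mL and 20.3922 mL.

104.38 mL

83.99 mL + 20.3922 mL = 104.3822 mL.
Addition/subtraction keeps the fewest decimal places: 83.99 → 2 decimal places, 20.3922 → 4 decimal places; limit is 2.
Rounded to 2 decimal places: 104.38 mL.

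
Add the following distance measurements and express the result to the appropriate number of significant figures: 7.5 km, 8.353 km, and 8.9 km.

7.5 km + 8.353 km + 8.9 km = 24.753 km.
Addition/subtraction keeps the fewest decimal places: 7.5 → 1 decimal place, 8.353 → 3 decimal places, 8.9 → 1 decimal place; limit is 1.
Rounded to 1 decimal place: 24.8 km.

24.8 km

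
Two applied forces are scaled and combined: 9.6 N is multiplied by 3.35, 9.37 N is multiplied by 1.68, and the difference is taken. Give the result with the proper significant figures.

9.6 × 3.35 = 32.16 → 32 N (2 s.f., last digit at the 10^0 place).
9.37 × 1.68 = 15.7416 → 15.7 N (3 s.f., last digit at the 10^-1 place).
Difference: 16.4184 N; keep the coarser place, 10^0.
Result: 16 N.

16 N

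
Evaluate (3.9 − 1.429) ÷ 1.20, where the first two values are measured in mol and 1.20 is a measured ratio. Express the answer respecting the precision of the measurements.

3.9 mol − 1.429 mol = 2.471 mol; the difference is limited to 1 decimal place (2 s.f.).
Carrying full precision, 2.471 ÷ 1.20 = 2.05916666667… mol; 1.20 has 3 s.f., so the result keeps min(2, 3) = 2 s.f.
Rounded to 2 significant figures: 2.1 mol.

2.1 mol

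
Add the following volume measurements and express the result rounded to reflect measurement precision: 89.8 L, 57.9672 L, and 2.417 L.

150.2 L

89.8 L + 57.9672 L + 2.417 L = 150.1842 L.
Addition/subtraction keeps the fewest decimal places: 89.8 → 1 decimal place, 57.9672 → 4 decimal places, 2.417 → 3 decimal places; limit is 1.
Rounded to 1 decimal place: 150.2 L.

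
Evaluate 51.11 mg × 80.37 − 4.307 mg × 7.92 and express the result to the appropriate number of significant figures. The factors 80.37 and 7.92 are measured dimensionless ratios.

51.11 × 80.37 = 4107.7107 → 4.108 × 10^3 mg (4 s.f., last digit at the 10^0 place).
4.307 × 7.92 = 34.11144 → 34.1 mg (3 s.f., last digit at the 10^-1 place).
Difference: 4073.59926 mg; keep the coarser place, 10^0.
Result: 4074 mg.

4074 mg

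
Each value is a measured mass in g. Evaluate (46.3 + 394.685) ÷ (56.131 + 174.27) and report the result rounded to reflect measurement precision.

46.3 + 394.685 = 440.985, limited to 1 d.p. → 4 s.f.; 56.131 + 174.27 = 230.401, limited to 2 d.p. → 5 s.f.
Carrying full precision, 440.985 ÷ 230.401 = 1.91398908859…; keep min(4, 5) = 4 s.f.
Rounded to 4 significant figures: 1.914.

1.914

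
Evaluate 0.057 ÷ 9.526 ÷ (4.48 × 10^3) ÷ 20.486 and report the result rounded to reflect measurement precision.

6.5 × 10^-8

0.057 ÷ 9.526 ÷ (4.48 × 10^3) ÷ 20.486 = 6.51972227389 × 10^-8…
Multiplication/division keeps the fewest significant figures: 0.057 → 2 s.f., 9.526 → 4 s.f., 4.48 × 10^3 → 3 s.f., 20.486 → 5 s.f.; limit is 2.
Rounded to 2 significant figures: 6.5 × 10^-8.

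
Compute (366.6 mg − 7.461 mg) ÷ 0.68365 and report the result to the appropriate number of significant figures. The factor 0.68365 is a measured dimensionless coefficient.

525.3 mg

366.6 mg − 7.461 mg = 359.139 mg; the difference is limited to 1 decimal place (4 s.f.).
Carrying full precision, 359.139 ÷ 0.68365 = 525.325824618… mg; 0.68365 has 5 s.f., so the result keeps min(4, 5) = 4 s.f.
Rounded to 4 significant figures: 525.3 mg.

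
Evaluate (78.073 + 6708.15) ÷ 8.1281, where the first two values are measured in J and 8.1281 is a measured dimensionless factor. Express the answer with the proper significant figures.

834.91 J

78.073 J + 6708.15 J = 6786.223 J; the sum is limited to 2 decimal places (6 s.f.).
Carrying full precision, 6786.223 ÷ 8.1281 = 834.908896298… J; 8.1281 has 5 s.f., so the result keeps min(6, 5) = 5 s.f.
Rounded to 5 significant figures: 834.91 J.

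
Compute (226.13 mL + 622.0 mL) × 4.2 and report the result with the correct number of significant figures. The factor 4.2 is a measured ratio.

226.13 mL + 622.0 mL = 848.13 mL; the sum is limited to 1 decimal place (4 s.f.).
Carrying full precision, 848.13 × 4.2 = 3562.146 mL; 4.2 has 2 s.f., so the result keeps min(4, 2) = 2 s.f.
Rounded to 2 significant figures: 3.6 × 10^3 mL.

3.6 × 10^3 mL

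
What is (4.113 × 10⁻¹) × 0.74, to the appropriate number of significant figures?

3.0 × 10⁻¹

(4.113 × 10⁻¹) × 0.74 = 0.304362
Multiplication/division keeps the fewest significant figures: 4.113 × 10⁻¹ → 4 s.f., 0.74 → 2 s.f.; limit is 2.
Rounded to 2 significant figures: 3.0 × 10⁻¹.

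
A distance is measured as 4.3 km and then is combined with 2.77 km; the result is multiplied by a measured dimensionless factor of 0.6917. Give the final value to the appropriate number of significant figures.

4.9 km

4.3 km + 2.77 km = 7.07 km; the sum is limited to 1 decimal place (2 s.f.).
Carrying full precision, 7.07 × 0.6917 = 4.890319 km; 0.6917 has 4 s.f., so the result keeps min(2, 4) = 2 s.f.
Rounded to 2 significant figures: 4.9 km.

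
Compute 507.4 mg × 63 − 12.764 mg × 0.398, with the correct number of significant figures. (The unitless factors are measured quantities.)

3.2 × 10^4 mg

507.4 × 63 = 31966.2 → 3.2 × 10^4 mg (2 s.f., last digit at the 10^3 place).
12.764 × 0.398 = 5.080072 → 5.08 mg (3 s.f., last digit at the 10^-2 place).
Difference: 31961.119928 mg; keep the coarser place, 10^3.
Result: 3.2 × 10^4 mg.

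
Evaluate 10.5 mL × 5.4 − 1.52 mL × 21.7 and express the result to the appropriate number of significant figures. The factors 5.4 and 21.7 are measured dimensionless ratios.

24 mL

10.5 × 5.4 = 56.7 → 57 mL (2 s.f., last digit at the 10^0 place).
1.52 × 21.7 = 32.984 → 33.0 mL (3 s.f., last digit at the 10^-1 place).
Difference: 23.716 mL; keep the coarser place, 10^0.
Result: 24 mL.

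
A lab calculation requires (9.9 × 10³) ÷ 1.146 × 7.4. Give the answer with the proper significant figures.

6.4 × 10⁴

(9.9 × 10³) ÷ 1.146 × 7.4 = 63926.7015707…
Multiplication/division keeps the fewest significant figures: 9.9 × 10³ → 2 s.f., 1.146 → 4 s.f., 7.4 → 2 s.f.; limit is 2.
Rounded to 2 significant figures: 6.4 × 10⁴.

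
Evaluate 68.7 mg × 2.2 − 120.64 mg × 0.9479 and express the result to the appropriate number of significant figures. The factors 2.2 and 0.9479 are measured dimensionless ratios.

68.7 × 2.2 = 151.14 → 1.5 × 10² mg (2 s.f., last digit at the 10^1 place).
120.64 × 0.9479 = 114.354656 → 114.4 mg (4 s.f., last digit at the 10^-1 place).
Difference: 36.785344 mg; keep the coarser place, 10^1.
Result: 4 × 10¹ mg.

4 × 10¹ mg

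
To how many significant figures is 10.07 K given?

4

10.07: zeros between nonzero digits are significant.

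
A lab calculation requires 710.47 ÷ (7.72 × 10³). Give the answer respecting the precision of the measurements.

0.0920

710.47 ÷ (7.72 × 10³) = 0.0920297927461…
Multiplication/division keeps the fewest significant figures: 710.47 → 5 s.f., 7.72 × 10³ → 3 s.f.; limit is 3.
Rounded to 3 significant figures: 0.0920.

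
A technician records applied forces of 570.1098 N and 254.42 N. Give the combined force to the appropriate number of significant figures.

824.53 N

570.1098 N + 254.42 N = 824.5298 N.
Addition/subtraction keeps the fewest decimal places: 570.1098 → 4 decimal places, 254.42 → 2 decimal places; limit is 2.
Rounded to 2 decimal places: 824.53 N.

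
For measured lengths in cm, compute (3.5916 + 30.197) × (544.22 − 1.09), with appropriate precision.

3.5916 + 30.197 = 33.7886, limited to 3 d.p. → 5 s.f.; 544.22 − 1.09 = 543.13, limited to 2 d.p. → 5 s.f.
Carrying full precision, 33.7886 × 543.13 = 18351.602318; keep min(5, 5) = 5 s.f.
Rounded to 5 significant figures: 18352 cm².

18352 cm²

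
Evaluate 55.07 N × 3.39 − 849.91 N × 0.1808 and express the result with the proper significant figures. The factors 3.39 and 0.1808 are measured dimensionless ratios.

33 N

55.07 × 3.39 = 186.6873 → 187 N (3 s.f., last digit at the 10^0 place).
849.91 × 0.1808 = 153.663728 → 153.7 N (4 s.f., last digit at the 10^-1 place).
Difference: 33.023572 N; keep the coarser place, 10^0.
Result: 33 N.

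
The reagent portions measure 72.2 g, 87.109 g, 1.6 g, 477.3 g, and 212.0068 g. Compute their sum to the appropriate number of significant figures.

850.2 g

72.2 g + 87.109 g + 1.6 g + 477.3 g + 212.0068 g = 850.2158 g.
Addition/subtraction keeps the fewest decimal places: 72.2 → 1 decimal place, 87.109 → 3 decimal places, 1.6 → 1 decimal place, 477.3 → 1 decimal place, 212.0068 → 4 decimal places; limit is 1.
Rounded to 1 decimal place: 850.2 g.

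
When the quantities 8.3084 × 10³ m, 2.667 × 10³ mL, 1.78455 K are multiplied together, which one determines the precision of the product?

8.3084 × 10³ m → 5 s.f.; 2.667 × 10³ mL → 4 s.f.; 1.78455 K → 6 s.f.
The fewest is 4 significant figures, from 2.667 × 10³ mL.

2.667 × 10³ mL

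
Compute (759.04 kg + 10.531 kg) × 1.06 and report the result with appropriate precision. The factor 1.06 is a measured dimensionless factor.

759.04 kg + 10.531 kg = 769.571 kg; the sum is limited to 2 decimal places (5 s.f.).
Carrying full precision, 769.571 × 1.06 = 815.74526 kg; 1.06 has 3 s.f., so the result keeps min(5, 3) = 3 s.f.
Rounded to 3 significant figures: 816 kg.

816 kg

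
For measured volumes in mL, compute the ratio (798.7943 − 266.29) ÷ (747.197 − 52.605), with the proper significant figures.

0.76664

798.7943 − 266.29 = 532.5043, limited to 2 d.p. → 5 s.f.; 747.197 − 52.605 = 694.592, limited to 3 d.p. → 6 s.f.
Carrying full precision, 532.5043 ÷ 694.592 = 0.766643295633…; keep min(5, 6) = 5 s.f.
Rounded to 5 significant figures: 0.76664.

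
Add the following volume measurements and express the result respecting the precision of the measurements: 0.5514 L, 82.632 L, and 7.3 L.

0.5514 L + 82.632 L + 7.3 L = 90.4834 L.
Addition/subtraction keeps the fewest decimal places: 0.5514 → 4 decimal places, 82.632 → 3 decimal places, 7.3 → 1 decimal place; limit is 1.
Rounded to 1 decimal place: 90.5 L.

90.5 L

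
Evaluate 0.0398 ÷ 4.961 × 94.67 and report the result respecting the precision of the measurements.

0.759

0.0398 ÷ 4.961 × 94.67 = 0.759497278774…
Multiplication/division keeps the fewest significant figures: 0.0398 → 3 s.f., 4.961 → 4 s.f., 94.67 → 4 s.f.; limit is 3.
Rounded to 3 significant figures: 0.759.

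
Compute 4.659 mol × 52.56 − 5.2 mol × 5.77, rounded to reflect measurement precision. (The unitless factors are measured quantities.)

215 mol

4.659 × 52.56 = 244.87704 → 2.449 × 10² mol (4 s.f., last digit at the 10^-1 place).
5.2 × 5.77 = 30.004 → 3.0 × 10¹ mol (2 s.f., last digit at the 10^0 place).
Difference: 214.87304 mol; keep the coarser place, 10^0.
Result: 215 mol.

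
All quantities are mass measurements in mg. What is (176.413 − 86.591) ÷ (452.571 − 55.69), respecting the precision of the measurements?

176.413 − 86.591 = 89.822, limited to 3 d.p. → 5 s.f.; 452.571 − 55.69 = 396.881, limited to 2 d.p. → 5 s.f.
Carrying full precision, 89.822 ÷ 396.881 = 0.22631972808…; keep min(5, 5) = 5 s.f.
Rounded to 5 significant figures: 2.2632 × 10⁻¹.

2.2632 × 10⁻¹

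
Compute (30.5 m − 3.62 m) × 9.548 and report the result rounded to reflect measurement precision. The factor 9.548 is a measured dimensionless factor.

30.5 m − 3.62 m = 26.88 m; the difference is limited to 1 decimal place (3 s.f.).
Carrying full precision, 26.88 × 9.548 = 256.65024 m; 9.548 has 4 s.f., so the result keeps min(3, 4) = 3 s.f.
Rounded to 3 significant figures: 257 m.

257 m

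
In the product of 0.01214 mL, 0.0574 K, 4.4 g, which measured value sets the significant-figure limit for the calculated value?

0.01214 mL → 4 s.f.; 0.0574 K → 3 s.f.; 4.4 g → 2 s.f.
The fewest is 2 significant figures, from 4.4 g.

4.4 g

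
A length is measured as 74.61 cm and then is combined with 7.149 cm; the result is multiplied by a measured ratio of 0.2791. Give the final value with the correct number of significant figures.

74.61 cm + 7.149 cm = 81.759 cm; the sum is limited to 2 decimal places (4 s.f.).
Carrying full precision, 81.759 × 0.2791 = 22.8189369 cm; 0.2791 has 4 s.f., so the result keeps min(4, 4) = 4 s.f.
Rounded to 4 significant figures: 22.82 cm.

22.82 cm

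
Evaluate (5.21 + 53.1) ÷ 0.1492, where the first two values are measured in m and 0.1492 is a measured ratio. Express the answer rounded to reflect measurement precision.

5.21 m + 53.1 m = 58.31 m; the sum is limited to 1 decimal place (3 s.f.).
Carrying full precision, 58.31 ÷ 0.1492 = 390.81769437… m; 0.1492 has 4 s.f., so the result keeps min(3, 4) = 3 s.f.
Rounded to 3 significant figures: 391 m.

391 m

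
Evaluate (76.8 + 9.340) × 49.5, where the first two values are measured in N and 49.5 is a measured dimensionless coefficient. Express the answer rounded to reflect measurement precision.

76.8 N + 9.340 N = 86.140 N; the sum is limited to 1 decimal place (3 s.f.).
Carrying full precision, 86.140 × 49.5 = 4263.93 N; 49.5 has 3 s.f., so the result keeps min(3, 3) = 3 s.f.
Rounded to 3 significant figures: 4.26 × 10³ N.

4.26 × 10³ N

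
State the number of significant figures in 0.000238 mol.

0.000238: leading zeros are not significant.

3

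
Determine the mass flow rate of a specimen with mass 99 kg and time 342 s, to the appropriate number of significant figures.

mass flow rate = 99 kg ÷ 342 s = 0.289473684211… kg/s.
99 has 2 significant figures; 342 has 3.
Division/multiplication keeps the fewest: 2 significant figures.
Rounded: 2.9 × 10⁻¹ kg/s.

2.9 × 10⁻¹ kg/s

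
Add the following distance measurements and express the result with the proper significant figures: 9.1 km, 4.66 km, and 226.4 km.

240.2 km

9.1 km + 4.66 km + 226.4 km = 240.16 km.
Addition/subtraction keeps the fewest decimal places: 9.1 → 1 decimal place, 4.66 → 2 decimal places, 226.4 → 1 decimal place; limit is 1.
Rounded to 1 decimal place: 240.2 km.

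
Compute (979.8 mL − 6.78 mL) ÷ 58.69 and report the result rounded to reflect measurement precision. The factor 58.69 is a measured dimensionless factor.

979.8 mL − 6.78 mL = 973.02 mL; the difference is limited to 1 decimal place (4 s.f.).
Carrying full precision, 973.02 ÷ 58.69 = 16.5789742716… mL; 58.69 has 4 s.f., so the result keeps min(4, 4) = 4 s.f.
Rounded to 4 significant figures: 16.58 mL.

16.58 mL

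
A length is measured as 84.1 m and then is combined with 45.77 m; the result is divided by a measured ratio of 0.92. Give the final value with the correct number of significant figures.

1.4 × 10² m

84.1 m + 45.77 m = 129.87 m; the sum is limited to 1 decimal place (4 s.f.).
Carrying full precision, 129.87 ÷ 0.92 = 141.163043478… m; 0.92 has 2 s.f., so the result keeps min(4, 2) = 2 s.f.
Rounded to 2 significant figures: 1.4 × 10² m.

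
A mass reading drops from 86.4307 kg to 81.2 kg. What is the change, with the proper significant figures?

86.4307 kg − 81.2 kg = 5.2307 kg.
Addition/subtraction keeps the fewest decimal places: 86.4307 → 4 decimal places, 81.2 → 1 decimal place; limit is 1.
Rounded to 1 decimal place: 5.2 kg.

5.2 kg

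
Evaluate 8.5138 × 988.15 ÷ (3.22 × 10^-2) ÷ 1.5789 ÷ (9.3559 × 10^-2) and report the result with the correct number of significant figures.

1.77 × 10^6

8.5138 × 988.15 ÷ (3.22 × 10^-2) ÷ 1.5789 ÷ (9.3559 × 10^-2) = 1768684.01653…
Multiplication/division keeps the fewest significant figures: 8.5138 → 5 s.f., 988.15 → 5 s.f., 3.22 × 10^-2 → 3 s.f., 1.5789 → 5 s.f., 9.3559 × 10^-2 → 5 s.f.; limit is 3.
Rounded to 3 significant figures: 1.77 × 10^6.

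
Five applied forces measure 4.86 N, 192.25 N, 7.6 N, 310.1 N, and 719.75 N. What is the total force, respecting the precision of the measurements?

1234.6 N

4.86 N + 192.25 N + 7.6 N + 310.1 N + 719.75 N = 1234.56 N.
Addition/subtraction keeps the fewest decimal places: 4.86 → 2 decimal places, 192.25 → 2 decimal places, 7.6 → 1 decimal place, 310.1 → 1 decimal place, 719.75 → 2 decimal places; limit is 1.
Rounded to 1 decimal place: 1234.6 N.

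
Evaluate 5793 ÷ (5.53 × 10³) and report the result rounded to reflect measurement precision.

5793 ÷ (5.53 × 10³) = 1.04755877034…
Multiplication/division keeps the fewest significant figures: 5793 → 4 s.f., 5.53 × 10³ → 3 s.f.; limit is 3.
Rounded to 3 significant figures: 1.05.

1.05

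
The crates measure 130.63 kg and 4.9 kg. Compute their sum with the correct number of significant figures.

130.63 kg + 4.9 kg = 135.53 kg.
Addition/subtraction keeps the fewest decimal places: 130.63 → 2 decimal places, 4.9 → 1 decimal place; limit is 1.
Rounded to 1 decimal place: 135.5 kg.

135.5 kg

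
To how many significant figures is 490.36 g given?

5

490.36: zeros between nonzero digits are significant.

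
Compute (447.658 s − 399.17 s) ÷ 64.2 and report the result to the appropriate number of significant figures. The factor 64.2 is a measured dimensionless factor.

7.55 × 10^-1 s

447.658 s − 399.17 s = 48.488 s; the difference is limited to 2 decimal places (4 s.f.).
Carrying full precision, 48.488 ÷ 64.2 = 0.755264797508… s; 64.2 has 3 s.f., so the result keeps min(4, 3) = 3 s.f.
Rounded to 3 significant figures: 7.55 × 10^-1 s.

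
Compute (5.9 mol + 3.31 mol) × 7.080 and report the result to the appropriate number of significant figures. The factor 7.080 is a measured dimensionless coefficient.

5.9 mol + 3.31 mol = 9.21 mol; the sum is limited to 1 decimal place (2 s.f.).
Carrying full precision, 9.21 × 7.080 = 65.2068 mol; 7.080 has 4 s.f., so the result keeps min(2, 4) = 2 s.f.
Rounded to 2 significant figures: 65 mol.

65 mol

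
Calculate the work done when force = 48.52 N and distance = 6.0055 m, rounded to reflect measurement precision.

work done = 48.52 N × 6.0055 m = 291.38686 J.
48.52 has 4 significant figures; 6.0055 has 5.
Division/multiplication keeps the fewest: 4 significant figures.
Rounded: 291.4 J.

291.4 J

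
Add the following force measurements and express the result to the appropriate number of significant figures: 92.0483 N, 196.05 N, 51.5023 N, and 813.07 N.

1152.67 N

92.0483 N + 196.05 N + 51.5023 N + 813.07 N = 1152.6706 N.
Addition/subtraction keeps the fewest decimal places: 92.0483 → 4 decimal places, 196.05 → 2 decimal places, 51.5023 → 4 decimal places, 813.07 → 2 decimal places; limit is 2.
Rounded to 2 decimal places: 1152.67 N.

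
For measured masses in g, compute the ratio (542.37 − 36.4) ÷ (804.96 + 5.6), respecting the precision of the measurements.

542.37 − 36.4 = 505.97, limited to 1 d.p. → 4 s.f.; 804.96 + 5.6 = 810.56, limited to 1 d.p. → 4 s.f.
Carrying full precision, 505.97 ÷ 810.56 = 0.624222759574…; keep min(4, 4) = 4 s.f.
Rounded to 4 significant figures: 0.6242.

0.6242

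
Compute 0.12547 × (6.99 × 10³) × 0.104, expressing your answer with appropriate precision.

91.2

0.12547 × (6.99 × 10³) × 0.104 = 91.2116712
Multiplication/division keeps the fewest significant figures: 0.12547 → 5 s.f., 6.99 × 10³ → 3 s.f., 0.104 → 3 s.f.; limit is 3.
Rounded to 3 significant figures: 91.2.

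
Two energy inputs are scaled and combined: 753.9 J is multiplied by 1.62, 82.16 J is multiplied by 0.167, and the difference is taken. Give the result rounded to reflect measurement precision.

753.9 × 1.62 = 1221.318 → 1.22 × 10^3 J (3 s.f., last digit at the 10^1 place).
82.16 × 0.167 = 13.72072 → 13.7 J (3 s.f., last digit at the 10^-1 place).
Difference: 1207.59728 J; keep the coarser place, 10^1.
Result: 1.21 × 10^3 J.

1.21 × 10^3 J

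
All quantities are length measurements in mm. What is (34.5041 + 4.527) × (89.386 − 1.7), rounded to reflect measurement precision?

34.5041 + 4.527 = 39.0311, limited to 3 d.p. → 5 s.f.; 89.386 − 1.7 = 87.686, limited to 1 d.p. → 3 s.f.
Carrying full precision, 39.0311 × 87.686 = 3422.4810346; keep min(5, 3) = 3 s.f.
Rounded to 3 significant figures: 3.42 × 10^3 mm².

3.42 × 10^3 mm²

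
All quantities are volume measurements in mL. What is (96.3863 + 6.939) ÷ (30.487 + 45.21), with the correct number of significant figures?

1.365

96.3863 + 6.939 = 103.3253, limited to 3 d.p. → 6 s.f.; 30.487 + 45.21 = 75.697, limited to 2 d.p. → 4 s.f.
Carrying full precision, 103.3253 ÷ 75.697 = 1.36498540233…; keep min(6, 4) = 4 s.f.
Rounded to 4 significant figures: 1.365.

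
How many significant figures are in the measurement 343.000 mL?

343.000: trailing zeros after a decimal point are significant.

6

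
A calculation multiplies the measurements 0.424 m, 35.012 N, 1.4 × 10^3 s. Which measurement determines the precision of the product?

0.424 m → 3 s.f.; 35.012 N → 5 s.f.; 1.4 × 10^3 s → 2 s.f.
The fewest is 2 significant figures, from 1.4 × 10^3 s.

1.4 × 10^3 s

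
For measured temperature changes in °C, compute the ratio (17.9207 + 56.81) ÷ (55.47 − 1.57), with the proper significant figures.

17.9207 + 56.81 = 74.7307, limited to 2 d.p. → 4 s.f.; 55.47 − 1.57 = 53.90, limited to 2 d.p. → 4 s.f.
Carrying full precision, 74.7307 ÷ 53.90 = 1.38646938776…; keep min(4, 4) = 4 s.f.
Rounded to 4 significant figures: 1.386.

1.386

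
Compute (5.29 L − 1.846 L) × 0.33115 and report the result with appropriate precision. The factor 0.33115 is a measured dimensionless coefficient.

5.29 L − 1.846 L = 3.444 L; the difference is limited to 2 decimal places (3 s.f.).
Carrying full precision, 3.444 × 0.33115 = 1.1404806 L; 0.33115 has 5 s.f., so the result keeps min(3, 5) = 3 s.f.
Rounded to 3 significant figures: 1.14 L.

1.14 L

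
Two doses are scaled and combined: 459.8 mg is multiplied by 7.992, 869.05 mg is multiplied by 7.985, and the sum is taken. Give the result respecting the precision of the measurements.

459.8 × 7.992 = 3674.7216 → 3675 mg (4 s.f., last digit at the 10^0 place).
869.05 × 7.985 = 6939.36425 → 6939 mg (4 s.f., last digit at the 10^0 place).
Sum: 10614.08585 mg; keep the coarser place, 10^0.
Result: 10614 mg.

10614 mg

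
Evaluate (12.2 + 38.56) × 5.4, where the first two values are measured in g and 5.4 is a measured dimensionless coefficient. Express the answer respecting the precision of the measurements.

2.7 × 10² g

12.2 g + 38.56 g = 50.76 g; the sum is limited to 1 decimal place (3 s.f.).
Carrying full precision, 50.76 × 5.4 = 274.104 g; 5.4 has 2 s.f., so the result keeps min(3, 2) = 2 s.f.
Rounded to 2 significant figures: 2.7 × 10² g.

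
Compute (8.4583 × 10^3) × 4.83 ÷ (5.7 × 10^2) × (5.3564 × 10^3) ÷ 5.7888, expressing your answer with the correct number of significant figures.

6.6 × 10^4

(8.4583 × 10^3) × 4.83 ÷ (5.7 × 10^2) × (5.3564 × 10^3) ÷ 5.7888 = 66319.2820375…
Multiplication/division keeps the fewest significant figures: 8.4583 × 10^3 → 5 s.f., 4.83 → 3 s.f., 5.7 × 10^2 → 2 s.f., 5.3564 × 10^3 → 5 s.f., 5.7888 → 5 s.f.; limit is 2.
Rounded to 2 significant figures: 6.6 × 10^4.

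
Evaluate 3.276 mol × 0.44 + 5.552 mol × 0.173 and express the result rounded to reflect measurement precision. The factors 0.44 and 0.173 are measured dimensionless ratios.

2.4 mol

3.276 × 0.44 = 1.44144 → 1.4 mol (2 s.f., last digit at the 10^-1 place).
5.552 × 0.173 = 0.960496 → 0.960 mol (3 s.f., last digit at the 10^-3 place).
Sum: 2.401936 mol; keep the coarser place, 10^-1.
Result: 2.4 mol.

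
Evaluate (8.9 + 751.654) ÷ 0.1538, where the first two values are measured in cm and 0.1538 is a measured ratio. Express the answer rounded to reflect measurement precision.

4945 cm

8.9 cm + 751.654 cm = 760.554 cm; the sum is limited to 1 decimal place (4 s.f.).
Carrying full precision, 760.554 ÷ 0.1538 = 4945.08452536… cm; 0.1538 has 4 s.f., so the result keeps min(4, 4) = 4 s.f.
Rounded to 4 significant figures: 4945 cm.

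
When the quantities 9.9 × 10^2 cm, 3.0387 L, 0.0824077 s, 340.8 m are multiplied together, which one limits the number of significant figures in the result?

9.9 × 10^2 cm → 2 s.f.; 3.0387 L → 5 s.f.; 0.0824077 s → 6 s.f.; 340.8 m → 4 s.f.
The fewest is 2 significant figures, from 9.9 × 10^2 cm.

9.9 × 10^2 cm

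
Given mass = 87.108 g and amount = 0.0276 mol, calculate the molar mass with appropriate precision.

molar mass = 87.108 g ÷ 0.0276 mol = 3156.08695652… g/mol.
87.108 has 5 significant figures; 0.0276 has 3.
Division/multiplication keeps the fewest: 3 significant figures.
Rounded: 3.16 × 10³ g/mol.

3.16 × 10³ g/mol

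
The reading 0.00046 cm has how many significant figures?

2

0.00046: leading zeros are not significant.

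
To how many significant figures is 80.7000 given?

80.7000: trailing zeros after a decimal point are significant; zeros between nonzero digits are significant.

6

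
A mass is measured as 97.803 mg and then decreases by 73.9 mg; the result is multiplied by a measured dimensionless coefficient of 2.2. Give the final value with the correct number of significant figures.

97.803 mg − 73.9 mg = 23.903 mg; the difference is limited to 1 decimal place (3 s.f.).
Carrying full precision, 23.903 × 2.2 = 52.5866 mg; 2.2 has 2 s.f., so the result keeps min(3, 2) = 2 s.f.
Rounded to 2 significant figures: 53 mg.

53 mg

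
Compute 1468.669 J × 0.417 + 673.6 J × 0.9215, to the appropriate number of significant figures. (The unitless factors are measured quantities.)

1468.669 × 0.417 = 612.434973 → 612 J (3 s.f., last digit at the 10^0 place).
673.6 × 0.9215 = 620.7224 → 6.207 × 10^2 J (4 s.f., last digit at the 10^-1 place).
Sum: 1233.157373 J; keep the coarser place, 10^0.
Result: 1233 J.

1233 J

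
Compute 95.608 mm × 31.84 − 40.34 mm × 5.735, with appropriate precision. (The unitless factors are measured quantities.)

95.608 × 31.84 = 3044.15872 → 3044 mm (4 s.f., last digit at the 10^0 place).
40.34 × 5.735 = 231.3499 → 231.3 mm (4 s.f., last digit at the 10^-1 place).
Difference: 2812.80882 mm; keep the coarser place, 10^0.
Result: 2813 mm.

2813 mm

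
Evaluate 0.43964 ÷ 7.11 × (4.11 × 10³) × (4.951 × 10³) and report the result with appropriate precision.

0.43964 ÷ 7.11 × (4.11 × 10³) × (4.951 × 10³) = 1258236.69485…
Multiplication/division keeps the fewest significant figures: 0.43964 → 5 s.f., 7.11 → 3 s.f., 4.11 × 10³ → 3 s.f., 4.951 × 10³ → 4 s.f.; limit is 3.
Rounded to 3 significant figures: 1.26 × 10⁶.

1.26 × 10⁶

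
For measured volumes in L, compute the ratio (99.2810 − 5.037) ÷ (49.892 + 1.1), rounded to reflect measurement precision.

99.2810 − 5.037 = 94.2440, limited to 3 d.p. → 5 s.f.; 49.892 + 1.1 = 50.992, limited to 1 d.p. → 3 s.f.
Carrying full precision, 94.2440 ÷ 50.992 = 1.84821148415…; keep min(5, 3) = 3 s.f.
Rounded to 3 significant figures: 1.85.

1.85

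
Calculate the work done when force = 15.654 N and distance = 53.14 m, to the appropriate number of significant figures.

work done = 15.654 N × 53.14 m = 831.85356 J.
15.654 has 5 significant figures; 53.14 has 4.
Division/multiplication keeps the fewest: 4 significant figures.
Rounded: 831.9 J.

831.9 J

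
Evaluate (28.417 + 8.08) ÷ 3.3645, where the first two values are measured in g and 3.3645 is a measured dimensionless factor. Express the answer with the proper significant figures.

28.417 g + 8.08 g = 36.497 g; the sum is limited to 2 decimal places (4 s.f.).
Carrying full precision, 36.497 ÷ 3.3645 = 10.8476742458… g; 3.3645 has 5 s.f., so the result keeps min(4, 5) = 4 s.f.
Rounded to 4 significant figures: 10.85 g.

10.85 g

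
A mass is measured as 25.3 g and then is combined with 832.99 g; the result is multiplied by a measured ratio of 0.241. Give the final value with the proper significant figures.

2.07 × 10^2 g

25.3 g + 832.99 g = 858.29 g; the sum is limited to 1 decimal place (4 s.f.).
Carrying full precision, 858.29 × 0.241 = 206.84789 g; 0.241 has 3 s.f., so the result keeps min(4, 3) = 3 s.f.
Rounded to 3 significant figures: 2.07 × 10^2 g.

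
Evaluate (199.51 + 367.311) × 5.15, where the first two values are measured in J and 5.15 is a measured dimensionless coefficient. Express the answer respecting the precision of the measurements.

199.51 J + 367.311 J = 566.821 J; the sum is limited to 2 decimal places (5 s.f.).
Carrying full precision, 566.821 × 5.15 = 2919.12815 J; 5.15 has 3 s.f., so the result keeps min(5, 3) = 3 s.f.
Rounded to 3 significant figures: 2.92 × 10^3 J.

2.92 × 10^3 J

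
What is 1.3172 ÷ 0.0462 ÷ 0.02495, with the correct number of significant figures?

1.3172 ÷ 0.0462 ÷ 0.02495 = 1142.71833711…
Multiplication/division keeps the fewest significant figures: 1.3172 → 5 s.f., 0.0462 → 3 s.f., 0.02495 → 4 s.f.; limit is 3.
Rounded to 3 significant figures: 1.14 × 10³.

1.14 × 10³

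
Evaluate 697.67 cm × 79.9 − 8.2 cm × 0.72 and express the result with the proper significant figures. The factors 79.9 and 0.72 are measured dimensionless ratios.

5.57 × 10^4 cm

697.67 × 79.9 = 55743.833 → 5.57 × 10^4 cm (3 s.f., last digit at the 10^2 place).
8.2 × 0.72 = 5.904 → 5.9 cm (2 s.f., last digit at the 10^-1 place).
Difference: 55737.929 cm; keep the coarser place, 10^2.
Result: 5.57 × 10^4 cm.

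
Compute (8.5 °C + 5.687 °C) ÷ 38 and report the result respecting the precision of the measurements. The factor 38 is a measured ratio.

8.5 °C + 5.687 °C = 14.187 °C; the sum is limited to 1 decimal place (3 s.f.).
Carrying full precision, 14.187 ÷ 38 = 0.373342105263… °C; 38 has 2 s.f., so the result keeps min(3, 2) = 2 s.f.
Rounded to 2 significant figures: 0.37 °C.

0.37 °C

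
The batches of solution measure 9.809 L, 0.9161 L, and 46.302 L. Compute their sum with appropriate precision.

9.809 L + 0.9161 L + 46.302 L = 57.0271 L.
Addition/subtraction keeps the fewest decimal places: 9.809 → 3 decimal places, 0.9161 → 4 decimal places, 46.302 → 3 decimal places; limit is 3.
Rounded to 3 decimal places: 57.027 L.

57.027 L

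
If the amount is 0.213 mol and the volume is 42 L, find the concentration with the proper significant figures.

0.0051 mol/L

concentration = 0.213 mol ÷ 42 L = 0.00507142857143… mol/L.
0.213 has 3 significant figures; 42 has 2.
Division/multiplication keeps the fewest: 2 significant figures.
Rounded: 0.0051 mol/L.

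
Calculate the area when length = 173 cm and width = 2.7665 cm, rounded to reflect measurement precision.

area = 173 cm × 2.7665 cm = 478.6045 cm².
173 has 3 significant figures; 2.7665 has 5.
Division/multiplication keeps the fewest: 3 significant figures.
Rounded: 479 cm².

479 cm²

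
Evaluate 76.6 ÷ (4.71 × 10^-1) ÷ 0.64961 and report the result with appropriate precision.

2.50 × 10^2

76.6 ÷ (4.71 × 10^-1) ÷ 0.64961 = 250.35436091…
Multiplication/division keeps the fewest significant figures: 76.6 → 3 s.f., 4.71 × 10^-1 → 3 s.f., 0.64961 → 5 s.f.; limit is 3.
Rounded to 3 significant figures: 2.50 × 10^2.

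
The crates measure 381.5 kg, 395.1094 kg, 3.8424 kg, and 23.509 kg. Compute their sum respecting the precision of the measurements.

381.5 kg + 395.1094 kg + 3.8424 kg + 23.509 kg = 803.9608 kg.
Addition/subtraction keeps the fewest decimal places: 381.5 → 1 decimal place, 395.1094 → 4 decimal places, 3.8424 → 4 decimal places, 23.509 → 3 decimal places; limit is 1.
Rounded to 1 decimal place: 804.0 kg.

804.0 kg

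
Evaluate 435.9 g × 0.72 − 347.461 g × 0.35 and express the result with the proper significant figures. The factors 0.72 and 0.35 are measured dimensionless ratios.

1.9 × 10² g

435.9 × 0.72 = 313.848 → 3.1 × 10² g (2 s.f., last digit at the 10^1 place).
347.461 × 0.35 = 121.61135 → 1.2 × 10² g (2 s.f., last digit at the 10^1 place).
Difference: 192.23665 g; keep the coarser place, 10^1.
Result: 1.9 × 10² g.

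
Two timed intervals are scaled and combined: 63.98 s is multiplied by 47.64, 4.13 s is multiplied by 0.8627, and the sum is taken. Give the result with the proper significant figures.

3052 s

63.98 × 47.64 = 3048.0072 → 3048 s (4 s.f., last digit at the 10^0 place).
4.13 × 0.8627 = 3.562951 → 3.56 s (3 s.f., last digit at the 10^-2 place).
Sum: 3051.570151 s; keep the coarser place, 10^0.
Result: 3052 s.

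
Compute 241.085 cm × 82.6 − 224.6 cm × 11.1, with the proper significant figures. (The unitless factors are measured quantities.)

241.085 × 82.6 = 19913.621 → 1.99 × 10⁴ cm (3 s.f., last digit at the 10^2 place).
224.6 × 11.1 = 2493.06 → 2.49 × 10³ cm (3 s.f., last digit at the 10^1 place).
Difference: 17420.561 cm; keep the coarser place, 10^2.
Result: 1.74 × 10⁴ cm.

1.74 × 10⁴ cm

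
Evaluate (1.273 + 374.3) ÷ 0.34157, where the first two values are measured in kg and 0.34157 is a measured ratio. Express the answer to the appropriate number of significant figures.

1.273 kg + 374.3 kg = 375.573 kg; the sum is limited to 1 decimal place (4 s.f.).
Carrying full precision, 375.573 ÷ 0.34157 = 1099.54914073… kg; 0.34157 has 5 s.f., so the result keeps min(4, 5) = 4 s.f.
Rounded to 4 significant figures: 1100. kg.

1100. kg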